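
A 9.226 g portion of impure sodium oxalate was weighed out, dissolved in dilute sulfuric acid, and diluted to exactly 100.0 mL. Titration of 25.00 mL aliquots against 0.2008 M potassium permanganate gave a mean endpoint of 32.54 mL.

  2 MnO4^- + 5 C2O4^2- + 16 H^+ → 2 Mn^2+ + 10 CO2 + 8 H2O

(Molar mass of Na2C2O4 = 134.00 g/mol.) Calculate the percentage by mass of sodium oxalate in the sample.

n(KMnO4) per titration = 0.03254 × 0.2008 = 6.534 × 10^-3 mol
From the 5:2 ratio, n(Na2C2O4) in each aliquot = 5/2 × 6.534 × 10^-3 = 0.01634 mol
n(Na2C2O4) in the whole flask = 0.01634 × 100.0/25.00 = 0.06534 mol
mass of Na2C2O4 = 0.06534 × 134.00 = 8.756 g
% Na2C2O4 = 8.756 / 9.226 × 100 = 94.90 %

94.90 %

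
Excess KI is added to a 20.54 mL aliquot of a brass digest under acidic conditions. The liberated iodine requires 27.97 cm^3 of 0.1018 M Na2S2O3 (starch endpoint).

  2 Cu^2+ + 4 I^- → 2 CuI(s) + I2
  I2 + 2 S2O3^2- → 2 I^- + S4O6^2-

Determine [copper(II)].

n(S2O3^2-) = 0.02797 × 0.1018 = 2.847 × 10^-3 mol
n(I2) = n(S2O3^2-)/2 = 1.424 × 10^-3 mol
From the 2:1 ratio, n(Cu2+) in the aliquot = 2/1 × 1.424 × 10^-3 = 2.847 × 10^-3 mol
[Cu2+] = 2.847 × 10^-3 / 0.02054 = 0.1386 mol/L

0.1386 M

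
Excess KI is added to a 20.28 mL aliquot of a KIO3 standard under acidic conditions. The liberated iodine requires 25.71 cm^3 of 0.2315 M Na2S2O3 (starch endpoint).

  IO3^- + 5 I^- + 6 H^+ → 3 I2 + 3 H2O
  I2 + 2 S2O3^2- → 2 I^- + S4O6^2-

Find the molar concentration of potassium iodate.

n(S2O3^2-) = 0.02571 × 0.2315 = 5.952 × 10^-3 mol
n(I2) = n(S2O3^2-)/2 = 2.976 × 10^-3 mol
From the 1:3 ratio, n(IO3^-) in the aliquot = 1/3 × 2.976 × 10^-3 = 9.920 × 10^-4 mol
[IO3^-] = 9.920 × 10^-4 / 0.02028 = 0.04891 mol/L

0.04891 M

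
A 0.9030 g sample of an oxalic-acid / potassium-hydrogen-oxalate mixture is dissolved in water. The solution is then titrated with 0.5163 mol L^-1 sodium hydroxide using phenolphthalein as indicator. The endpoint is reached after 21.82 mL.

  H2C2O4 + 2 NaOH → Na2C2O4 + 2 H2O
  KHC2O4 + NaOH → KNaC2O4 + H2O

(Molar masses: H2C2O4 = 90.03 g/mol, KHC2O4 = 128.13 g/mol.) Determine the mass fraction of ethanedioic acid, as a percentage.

32.42 %

n(NaOH) = 0.02182 × 0.5163 = 0.01127 mol
Let x = n(H2C2O4), y = n(KHC2O4).
Titrant: 2x + 1y = 0.01127;  mass: 90.03x + 128.13y = 0.9030
Solving, x = 3.251 × 10^-3 mol, y = 4.763 × 10^-3 mol
mass of H2C2O4 = 3.251 × 10^-3 × 90.03 = 0.2927 g
% H2C2O4 = 0.2927 / 0.9030 × 100 = 32.42 %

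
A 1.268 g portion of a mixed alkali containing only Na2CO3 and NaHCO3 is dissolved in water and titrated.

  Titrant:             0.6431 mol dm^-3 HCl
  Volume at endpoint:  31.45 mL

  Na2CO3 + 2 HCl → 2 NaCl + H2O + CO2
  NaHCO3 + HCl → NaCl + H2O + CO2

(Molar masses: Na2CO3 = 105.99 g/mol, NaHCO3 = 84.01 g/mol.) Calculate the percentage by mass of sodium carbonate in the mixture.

58.10 %

n(HCl) = 0.03145 × 0.6431 = 0.02023 mol
Let x = n(Na2CO3), y = n(NaHCO3).
Titrant: 2x + 1y = 0.02023;  mass: 105.99x + 84.01y = 1.268
Solving, x = 6.951 × 10^-3 mol, y = 6.324 × 10^-3 mol
mass of Na2CO3 = 6.951 × 10^-3 × 105.99 = 0.7367 g
% Na2CO3 = 0.7367 / 1.268 × 100 = 58.10 %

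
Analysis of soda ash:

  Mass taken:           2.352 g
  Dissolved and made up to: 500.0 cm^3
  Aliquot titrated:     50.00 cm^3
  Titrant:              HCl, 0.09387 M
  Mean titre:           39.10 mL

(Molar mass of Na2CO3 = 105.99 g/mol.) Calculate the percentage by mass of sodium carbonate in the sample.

Na2CO3 + 2 HCl → 2 NaCl + H2O + CO2
n(HCl) per titration = 0.03910 × 0.09387 = 3.670 × 10^-3 mol
From the 1:2 ratio, n(Na2CO3) in each aliquot = 1/2 × 3.670 × 10^-3 = 1.835 × 10^-3 mol
n(Na2CO3) in the whole flask = 1.835 × 10^-3 × 500.0/50.00 = 0.01835 mol
mass of Na2CO3 = 0.01835 × 105.99 = 1.945 g
% Na2CO3 = 1.945 / 2.352 × 100 = 82.70 %

82.70 %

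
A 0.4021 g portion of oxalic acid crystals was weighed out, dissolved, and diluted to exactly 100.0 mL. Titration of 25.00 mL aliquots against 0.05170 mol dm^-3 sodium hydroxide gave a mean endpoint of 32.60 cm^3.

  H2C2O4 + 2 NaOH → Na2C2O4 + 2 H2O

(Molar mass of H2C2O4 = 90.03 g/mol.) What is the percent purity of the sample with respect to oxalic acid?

n(NaOH) per titration = 0.03260 × 0.05170 = 1.685 × 10^-3 mol
From the 1:2 ratio, n(H2C2O4) in each aliquot = 1/2 × 1.685 × 10^-3 = 8.427 × 10^-4 mol
n(H2C2O4) in the whole flask = 8.427 × 10^-4 × 100.0/25.00 = 3.371 × 10^-3 mol
mass of H2C2O4 = 3.371 × 10^-3 × 90.03 = 0.3035 g
% H2C2O4 = 0.3035 / 0.4021 × 100 = 75.47 %

75.47 %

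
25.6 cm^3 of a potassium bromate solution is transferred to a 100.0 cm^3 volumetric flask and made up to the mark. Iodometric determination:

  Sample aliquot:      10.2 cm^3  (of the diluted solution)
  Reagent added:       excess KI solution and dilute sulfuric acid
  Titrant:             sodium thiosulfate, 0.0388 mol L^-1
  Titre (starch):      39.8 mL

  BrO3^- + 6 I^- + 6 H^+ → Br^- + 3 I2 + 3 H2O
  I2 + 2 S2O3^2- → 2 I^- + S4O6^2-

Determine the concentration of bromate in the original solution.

n(S2O3^2-) = 0.0398 × 0.0388 = 1.54 × 10^-3 mol
n(I2) = n(S2O3^2-)/2 = 7.72 × 10^-4 mol
From the 1:3 ratio, n(BrO3^-) in the aliquot = 1/3 × 7.72 × 10^-4 = 2.57 × 10^-4 mol
[BrO3^-]_dilute = 2.57 × 10^-4 / 0.0102 = 0.0252 mol/L
[BrO3^-]_original = 0.0252 × 100.0/25.6 = 0.0986 mol/L

0.0986 mol/L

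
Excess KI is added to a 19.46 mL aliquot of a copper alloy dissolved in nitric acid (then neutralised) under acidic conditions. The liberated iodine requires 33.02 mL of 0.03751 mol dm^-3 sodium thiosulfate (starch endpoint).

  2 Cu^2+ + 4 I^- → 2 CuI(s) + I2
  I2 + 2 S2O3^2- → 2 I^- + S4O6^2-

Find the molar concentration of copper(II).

0.06365 mol/L

n(S2O3^2-) = 0.03302 × 0.03751 = 1.239 × 10^-3 mol
n(I2) = n(S2O3^2-)/2 = 6.193 × 10^-4 mol
From the 2:1 ratio, n(Cu2+) in the aliquot = 2/1 × 6.193 × 10^-4 = 1.239 × 10^-3 mol
[Cu2+] = 1.239 × 10^-3 / 0.01946 = 0.06365 mol/L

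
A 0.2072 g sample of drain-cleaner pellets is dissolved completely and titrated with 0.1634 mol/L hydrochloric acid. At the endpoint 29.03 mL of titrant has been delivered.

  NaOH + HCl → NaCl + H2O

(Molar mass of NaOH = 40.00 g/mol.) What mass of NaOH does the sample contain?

n(HCl) = 0.02903 L × 0.1634 mol/L = 4.744 × 10^-3 mol
n(NaOH) = 4.744 × 10^-3 mol (1:1 ratio)
mass of NaOH = 4.744 × 10^-3 × 40.00 g/mol = 0.1897 g

0.1897 g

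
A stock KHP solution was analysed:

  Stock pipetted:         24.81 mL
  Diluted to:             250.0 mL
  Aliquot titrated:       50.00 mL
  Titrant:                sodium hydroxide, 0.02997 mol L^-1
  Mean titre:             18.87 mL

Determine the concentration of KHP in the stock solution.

KHC8H4O4 + NaOH → KNaC8H4O4 + H2O
n(NaOH) = 0.01887 × 0.02997 = 5.655 × 10^-4 mol
n(KHC8H4O4) in the aliquot = 5.655 × 10^-4 mol (1:1 ratio)
[KHC8H4O4]_dilute = 5.655 × 10^-4 / 0.05000 = 0.01131 mol/L
Dilution factor = 250.0 / 24.81 = 10.08
[KHC8H4O4]_stock = 0.01131 × 10.08 = 0.1140 mol/L

0.1140 mol/L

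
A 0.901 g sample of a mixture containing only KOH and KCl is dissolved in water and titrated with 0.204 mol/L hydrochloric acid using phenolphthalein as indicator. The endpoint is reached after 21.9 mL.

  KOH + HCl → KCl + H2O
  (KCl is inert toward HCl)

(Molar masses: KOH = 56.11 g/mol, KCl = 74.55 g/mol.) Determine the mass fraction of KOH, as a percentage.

27.8 %

n(HCl) = 0.0219 × 0.204 = 4.47 × 10^-3 mol
Let x = n(KOH), y = n(KCl).
Titrant: 1x = 4.47 × 10^-3;  mass: 56.11x + 74.55y = 0.901
Solving, x = 4.47 × 10^-3 mol, y = 8.72 × 10^-3 mol
mass of KOH = 4.47 × 10^-3 × 56.11 = 0.251 g
% KOH = 0.251 / 0.901 × 100 = 27.8 %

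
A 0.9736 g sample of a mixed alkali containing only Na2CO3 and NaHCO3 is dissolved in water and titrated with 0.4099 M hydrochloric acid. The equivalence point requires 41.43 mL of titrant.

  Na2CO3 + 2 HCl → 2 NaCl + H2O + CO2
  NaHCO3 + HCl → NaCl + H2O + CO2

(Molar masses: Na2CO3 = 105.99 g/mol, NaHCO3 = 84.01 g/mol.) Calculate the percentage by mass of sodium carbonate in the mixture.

79.51 %

n(HCl) = 0.04143 × 0.4099 = 0.01698 mol
Let x = n(Na2CO3), y = n(NaHCO3).
Titrant: 2x + 1y = 0.01698;  mass: 105.99x + 84.01y = 0.9736
Solving, x = 7.304 × 10^-3 mol, y = 2.374 × 10^-3 mol
mass of Na2CO3 = 7.304 × 10^-3 × 105.99 = 0.7742 g
% Na2CO3 = 0.7742 / 0.9736 × 100 = 79.51 %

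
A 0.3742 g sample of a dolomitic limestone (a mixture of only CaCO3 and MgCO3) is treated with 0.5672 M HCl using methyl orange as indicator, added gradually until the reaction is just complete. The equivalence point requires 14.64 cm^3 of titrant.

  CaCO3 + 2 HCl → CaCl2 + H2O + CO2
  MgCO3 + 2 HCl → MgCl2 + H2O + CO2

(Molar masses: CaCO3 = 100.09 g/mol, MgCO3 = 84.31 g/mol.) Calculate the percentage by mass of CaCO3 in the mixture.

40.94 %

n(HCl) = 0.01464 × 0.5672 = 8.304 × 10^-3 mol
Let x = n(CaCO3), y = n(MgCO3).
Titrant: 2x + 2y = 8.304 × 10^-3;  mass: 100.09x + 84.31y = 0.3742
Solving, x = 1.531 × 10^-3 mol, y = 2.621 × 10^-3 mol
mass of CaCO3 = 1.531 × 10^-3 × 100.09 = 0.1532 g
% CaCO3 = 0.1532 / 0.3742 × 100 = 40.94 %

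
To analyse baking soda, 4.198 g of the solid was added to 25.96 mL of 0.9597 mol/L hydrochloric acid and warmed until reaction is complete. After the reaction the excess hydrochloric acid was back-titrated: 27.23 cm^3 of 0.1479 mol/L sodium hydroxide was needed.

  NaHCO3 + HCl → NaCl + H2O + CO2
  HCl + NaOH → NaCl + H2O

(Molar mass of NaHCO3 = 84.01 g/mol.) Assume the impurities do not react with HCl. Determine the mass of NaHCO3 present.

n(HCl) added = 0.02596 × 0.9597 = 0.02491 mol
n(NaOH) used in back-titration = 0.02723 × 0.1479 = 4.027 × 10^-3 mol
n(HCl) left over = 4.027 × 10^-3 mol (1:1 ratio)
n(HCl) consumed by analyte = 0.02491 − 4.027 × 10^-3 = 0.02089 mol
n(NaHCO3) = 0.02089 mol (1:1 ratio)
mass of NaHCO3 = 0.02089 × 84.01 = 1.755 g

1.755 g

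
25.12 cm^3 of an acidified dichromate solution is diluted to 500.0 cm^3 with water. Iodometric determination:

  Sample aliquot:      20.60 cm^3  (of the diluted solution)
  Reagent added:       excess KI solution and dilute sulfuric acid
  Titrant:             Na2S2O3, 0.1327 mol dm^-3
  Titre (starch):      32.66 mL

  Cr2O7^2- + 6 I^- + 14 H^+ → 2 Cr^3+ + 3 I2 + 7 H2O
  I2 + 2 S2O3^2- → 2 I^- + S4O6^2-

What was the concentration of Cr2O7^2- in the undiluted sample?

n(S2O3^2-) = 0.03266 × 0.1327 = 4.334 × 10^-3 mol
n(I2) = n(S2O3^2-)/2 = 2.167 × 10^-3 mol
From the 1:3 ratio, n(Cr2O7^2-) in the aliquot = 1/3 × 2.167 × 10^-3 = 7.223 × 10^-4 mol
[Cr2O7^2-]_dilute = 7.223 × 10^-4 / 0.02060 = 0.03506 mol/L
[Cr2O7^2-]_original = 0.03506 × 500.0/25.12 = 0.6979 mol/L

0.6979 mol/L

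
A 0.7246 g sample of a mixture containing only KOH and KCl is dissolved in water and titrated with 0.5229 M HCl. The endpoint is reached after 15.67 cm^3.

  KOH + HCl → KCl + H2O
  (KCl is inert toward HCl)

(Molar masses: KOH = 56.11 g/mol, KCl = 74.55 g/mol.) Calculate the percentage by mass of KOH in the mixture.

n(HCl) = 0.01567 × 0.5229 = 8.194 × 10^-3 mol
Let x = n(KOH), y = n(KCl).
Titrant: 1x = 8.194 × 10^-3;  mass: 56.11x + 74.55y = 0.7246
Solving, x = 8.194 × 10^-3 mol, y = 3.553 × 10^-3 mol
mass of KOH = 8.194 × 10^-3 × 56.11 = 0.4598 g
% KOH = 0.4598 / 0.7246 × 100 = 63.45 %

63.45 %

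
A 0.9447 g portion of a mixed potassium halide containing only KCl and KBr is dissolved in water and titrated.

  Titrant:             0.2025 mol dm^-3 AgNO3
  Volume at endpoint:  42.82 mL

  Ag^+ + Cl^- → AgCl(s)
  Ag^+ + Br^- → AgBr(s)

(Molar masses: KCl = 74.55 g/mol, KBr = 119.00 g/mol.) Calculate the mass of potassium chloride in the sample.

n(AgNO3) = 0.04282 × 0.2025 = 8.671 × 10^-3 mol
Let x = n(KCl), y = n(KBr).
Titrant: 1x + 1y = 8.671 × 10^-3;  mass: 74.55x + 119.00y = 0.9447
Solving, x = 1.961 × 10^-3 mol, y = 6.710 × 10^-3 mol
mass of KCl = 1.961 × 10^-3 × 74.55 = 0.1462 g

0.1462 g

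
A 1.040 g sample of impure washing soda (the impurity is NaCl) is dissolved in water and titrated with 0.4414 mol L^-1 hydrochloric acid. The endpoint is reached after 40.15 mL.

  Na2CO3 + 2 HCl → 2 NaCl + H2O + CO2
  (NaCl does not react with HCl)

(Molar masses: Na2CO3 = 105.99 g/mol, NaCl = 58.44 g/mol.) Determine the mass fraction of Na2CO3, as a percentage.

90.31 %

n(HCl) = 0.04015 × 0.4414 = 0.01772 mol
Let x = n(Na2CO3), y = n(NaCl).
Titrant: 2x = 0.01772;  mass: 105.99x + 58.44y = 1.040
Solving, x = 8.861 × 10^-3 mol, y = 1.725 × 10^-3 mol
mass of Na2CO3 = 8.861 × 10^-3 × 105.99 = 0.9392 g
% Na2CO3 = 0.9392 / 1.040 × 100 = 90.31 %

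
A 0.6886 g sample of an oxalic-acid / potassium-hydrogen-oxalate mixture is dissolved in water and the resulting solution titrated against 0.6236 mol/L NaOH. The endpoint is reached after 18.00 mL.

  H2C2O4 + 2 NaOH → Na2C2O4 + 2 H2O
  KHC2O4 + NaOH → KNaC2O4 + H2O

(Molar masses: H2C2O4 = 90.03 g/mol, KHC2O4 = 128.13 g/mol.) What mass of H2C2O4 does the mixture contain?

n(NaOH) = 0.01800 × 0.6236 = 0.01122 mol
Let x = n(H2C2O4), y = n(KHC2O4).
Titrant: 2x + 1y = 0.01122;  mass: 90.03x + 128.13y = 0.6886
Solving, x = 4.510 × 10^-3 mol, y = 2.206 × 10^-3 mol
mass of H2C2O4 = 4.510 × 10^-3 × 90.03 = 0.4060 g

0.4060 g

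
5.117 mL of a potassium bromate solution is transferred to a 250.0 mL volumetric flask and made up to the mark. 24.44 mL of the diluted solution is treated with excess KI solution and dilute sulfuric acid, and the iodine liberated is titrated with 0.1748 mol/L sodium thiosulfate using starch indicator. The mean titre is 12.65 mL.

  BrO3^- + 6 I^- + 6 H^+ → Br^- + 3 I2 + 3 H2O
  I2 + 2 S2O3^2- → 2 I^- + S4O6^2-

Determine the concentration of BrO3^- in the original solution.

n(S2O3^2-) = 0.01265 × 0.1748 = 2.211 × 10^-3 mol
n(I2) = n(S2O3^2-)/2 = 1.106 × 10^-3 mol
From the 1:3 ratio, n(BrO3^-) in the aliquot = 1/3 × 1.106 × 10^-3 = 3.685 × 10^-4 mol
[BrO3^-]_dilute = 3.685 × 10^-4 / 0.02444 = 0.01508 mol/L
[BrO3^-]_original = 0.01508 × 250.0/5.117 = 0.7367 mol/L

0.7367 mol/L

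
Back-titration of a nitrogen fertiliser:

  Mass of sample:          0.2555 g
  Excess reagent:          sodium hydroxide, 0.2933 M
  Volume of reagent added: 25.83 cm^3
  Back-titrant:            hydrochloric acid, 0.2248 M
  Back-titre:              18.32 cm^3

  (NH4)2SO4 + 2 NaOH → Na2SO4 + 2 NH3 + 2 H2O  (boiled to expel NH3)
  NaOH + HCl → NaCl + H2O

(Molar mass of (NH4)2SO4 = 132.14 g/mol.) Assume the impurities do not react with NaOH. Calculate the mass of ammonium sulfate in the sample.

0.2284 g

n(NaOH) added = 0.02583 × 0.2933 = 7.576 × 10^-3 mol
n(HCl) used in back-titration = 0.01832 × 0.2248 = 4.118 × 10^-3 mol
n(NaOH) left over = 4.118 × 10^-3 mol (1:1 ratio)
n(NaOH) consumed by analyte = 7.576 × 10^-3 − 4.118 × 10^-3 = 3.458 × 10^-3 mol
From the 1:2 ratio, n((NH4)2SO4) = 1/2 × 3.458 × 10^-3 = 1.729 × 10^-3 mol
mass of (NH4)2SO4 = 1.729 × 10^-3 × 132.14 = 0.2284 g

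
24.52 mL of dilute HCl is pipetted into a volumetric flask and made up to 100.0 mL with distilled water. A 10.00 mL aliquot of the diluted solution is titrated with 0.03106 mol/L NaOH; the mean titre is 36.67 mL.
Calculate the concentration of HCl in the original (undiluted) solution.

0.4645 mol/L

HCl + NaOH → NaCl + H2O
n(NaOH) = 0.03667 × 0.03106 = 1.139 × 10^-3 mol
n(HCl) in the aliquot = 1.139 × 10^-3 mol (1:1 ratio)
[HCl]_dilute = 1.139 × 10^-3 / 0.01000 = 0.1139 mol/L
Dilution factor = 100.0 / 24.52 = 4.078
[HCl]_stock = 0.1139 × 4.078 = 0.4645 mol/L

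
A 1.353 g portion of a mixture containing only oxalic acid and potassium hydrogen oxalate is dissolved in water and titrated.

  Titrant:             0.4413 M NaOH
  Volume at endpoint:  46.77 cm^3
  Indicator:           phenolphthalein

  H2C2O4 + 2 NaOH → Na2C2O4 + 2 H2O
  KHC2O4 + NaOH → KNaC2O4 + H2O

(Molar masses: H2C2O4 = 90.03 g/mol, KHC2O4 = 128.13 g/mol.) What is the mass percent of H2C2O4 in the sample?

n(NaOH) = 0.04677 × 0.4413 = 0.02064 mol
Let x = n(H2C2O4), y = n(KHC2O4).
Titrant: 2x + 1y = 0.02064;  mass: 90.03x + 128.13y = 1.353
Solving, x = 7.770 × 10^-3 mol, y = 5.100 × 10^-3 mol
mass of H2C2O4 = 7.770 × 10^-3 × 90.03 = 0.6995 g
% H2C2O4 = 0.6995 / 1.353 × 100 = 51.70 %

51.70 %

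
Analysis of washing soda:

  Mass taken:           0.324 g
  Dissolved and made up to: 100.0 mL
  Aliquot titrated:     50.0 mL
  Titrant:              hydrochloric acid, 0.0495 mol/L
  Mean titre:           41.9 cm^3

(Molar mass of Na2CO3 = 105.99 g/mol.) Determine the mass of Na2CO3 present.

0.220 g

Na2CO3 + 2 HCl → 2 NaCl + H2O + CO2
n(HCl) per titration = 0.0419 × 0.0495 = 2.07 × 10^-3 mol
From the 1:2 ratio, n(Na2CO3) in each aliquot = 1/2 × 2.07 × 10^-3 = 1.04 × 10^-3 mol
n(Na2CO3) in the whole flask = 1.04 × 10^-3 × 100.0/50.0 = 2.07 × 10^-3 mol
mass of Na2CO3 = 2.07 × 10^-3 × 105.99 = 0.220 g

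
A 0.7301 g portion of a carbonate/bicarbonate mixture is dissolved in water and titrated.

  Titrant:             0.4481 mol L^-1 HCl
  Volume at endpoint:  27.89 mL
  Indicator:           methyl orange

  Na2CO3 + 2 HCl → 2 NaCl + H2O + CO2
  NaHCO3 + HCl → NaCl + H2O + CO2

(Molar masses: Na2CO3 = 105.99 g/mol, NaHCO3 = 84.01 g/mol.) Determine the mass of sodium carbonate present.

n(HCl) = 0.02789 × 0.4481 = 0.01250 mol
Let x = n(Na2CO3), y = n(NaHCO3).
Titrant: 2x + 1y = 0.01250;  mass: 105.99x + 84.01y = 0.7301
Solving, x = 5.156 × 10^-3 mol, y = 2.186 × 10^-3 mol
mass of Na2CO3 = 5.156 × 10^-3 × 105.99 = 0.5465 g

0.5465 g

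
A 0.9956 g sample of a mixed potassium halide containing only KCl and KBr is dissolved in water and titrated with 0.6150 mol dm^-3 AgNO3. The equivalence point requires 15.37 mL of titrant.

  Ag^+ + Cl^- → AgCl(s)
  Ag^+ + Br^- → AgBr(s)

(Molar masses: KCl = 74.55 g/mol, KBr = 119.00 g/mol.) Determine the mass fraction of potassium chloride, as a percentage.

n(AgNO3) = 0.01537 × 0.6150 = 9.453 × 10^-3 mol
Let x = n(KCl), y = n(KBr).
Titrant: 1x + 1y = 9.453 × 10^-3;  mass: 74.55x + 119.00y = 0.9956
Solving, x = 2.908 × 10^-3 mol, y = 6.545 × 10^-3 mol
mass of KCl = 2.908 × 10^-3 × 74.55 = 0.2168 g
% KCl = 0.2168 / 0.9956 × 100 = 21.77 %

21.77 %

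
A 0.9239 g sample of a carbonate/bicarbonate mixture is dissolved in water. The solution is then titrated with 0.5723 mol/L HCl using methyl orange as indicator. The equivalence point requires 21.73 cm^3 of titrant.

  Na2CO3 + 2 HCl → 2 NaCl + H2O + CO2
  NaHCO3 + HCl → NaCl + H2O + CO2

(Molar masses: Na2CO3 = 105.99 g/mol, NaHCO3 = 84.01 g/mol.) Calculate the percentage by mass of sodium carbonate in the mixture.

22.35 %

n(HCl) = 0.02173 × 0.5723 = 0.01244 mol
Let x = n(Na2CO3), y = n(NaHCO3).
Titrant: 2x + 1y = 0.01244;  mass: 105.99x + 84.01y = 0.9239
Solving, x = 1.948 × 10^-3 mol, y = 8.539 × 10^-3 mol
mass of Na2CO3 = 1.948 × 10^-3 × 105.99 = 0.2065 g
% Na2CO3 = 0.2065 / 0.9239 × 100 = 22.35 %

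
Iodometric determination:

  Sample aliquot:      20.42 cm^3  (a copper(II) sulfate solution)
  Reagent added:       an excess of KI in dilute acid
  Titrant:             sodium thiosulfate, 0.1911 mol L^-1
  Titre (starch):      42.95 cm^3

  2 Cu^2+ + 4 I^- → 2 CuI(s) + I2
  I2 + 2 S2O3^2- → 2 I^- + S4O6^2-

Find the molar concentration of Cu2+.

0.4019 mol/L

n(S2O3^2-) = 0.04295 × 0.1911 = 8.208 × 10^-3 mol
n(I2) = n(S2O3^2-)/2 = 4.104 × 10^-3 mol
From the 2:1 ratio, n(Cu2+) in the aliquot = 2/1 × 4.104 × 10^-3 = 8.208 × 10^-3 mol
[Cu2+] = 8.208 × 10^-3 / 0.02042 = 0.4019 mol/L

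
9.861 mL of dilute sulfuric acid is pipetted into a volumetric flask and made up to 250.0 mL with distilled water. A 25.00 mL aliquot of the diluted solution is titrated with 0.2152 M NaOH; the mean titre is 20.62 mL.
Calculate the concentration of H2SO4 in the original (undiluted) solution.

H2SO4 + 2 NaOH → Na2SO4 + 2 H2O
n(NaOH) = 0.02062 × 0.2152 = 4.437 × 10^-3 mol
From the 1:2 ratio, n(H2SO4) in the aliquot = 1/2 × 4.437 × 10^-3 = 2.219 × 10^-3 mol
[H2SO4]_dilute = 2.219 × 10^-3 / 0.02500 = 0.08875 mol/L
Dilution factor = 250.0 / 9.861 = 25.35
[H2SO4]_stock = 0.08875 × 25.35 = 2.250 mol/L

2.250 M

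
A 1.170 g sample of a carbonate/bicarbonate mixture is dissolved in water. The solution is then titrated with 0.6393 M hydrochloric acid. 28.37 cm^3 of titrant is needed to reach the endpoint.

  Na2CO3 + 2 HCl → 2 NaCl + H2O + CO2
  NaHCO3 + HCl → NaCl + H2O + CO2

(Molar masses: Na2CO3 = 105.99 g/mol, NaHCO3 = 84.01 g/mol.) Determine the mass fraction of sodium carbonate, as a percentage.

n(HCl) = 0.02837 × 0.6393 = 0.01814 mol
Let x = n(Na2CO3), y = n(NaHCO3).
Titrant: 2x + 1y = 0.01814;  mass: 105.99x + 84.01y = 1.170
Solving, x = 5.702 × 10^-3 mol, y = 6.733 × 10^-3 mol
mass of Na2CO3 = 5.702 × 10^-3 × 105.99 = 0.6043 g
% Na2CO3 = 0.6043 / 1.170 × 100 = 51.65 %

51.65 %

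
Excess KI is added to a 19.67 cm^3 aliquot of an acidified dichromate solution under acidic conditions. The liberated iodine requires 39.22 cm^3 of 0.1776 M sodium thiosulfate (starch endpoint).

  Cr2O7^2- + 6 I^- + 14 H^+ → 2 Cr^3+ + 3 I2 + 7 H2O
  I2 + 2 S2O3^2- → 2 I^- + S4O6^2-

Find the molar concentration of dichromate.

0.05902 M

n(S2O3^2-) = 0.03922 × 0.1776 = 6.965 × 10^-3 mol
n(I2) = n(S2O3^2-)/2 = 3.483 × 10^-3 mol
From the 1:3 ratio, n(Cr2O7^2-) in the aliquot = 1/3 × 3.483 × 10^-3 = 1.161 × 10^-3 mol
[Cr2O7^2-] = 1.161 × 10^-3 / 0.01967 = 0.05902 mol/L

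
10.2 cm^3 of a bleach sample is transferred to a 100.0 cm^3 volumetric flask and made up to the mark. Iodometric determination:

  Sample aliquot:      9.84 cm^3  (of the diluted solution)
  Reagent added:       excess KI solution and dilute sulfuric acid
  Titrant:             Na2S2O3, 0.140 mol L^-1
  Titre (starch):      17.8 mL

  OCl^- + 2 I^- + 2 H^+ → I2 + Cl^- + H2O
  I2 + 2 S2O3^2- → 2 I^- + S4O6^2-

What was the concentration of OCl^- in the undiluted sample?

n(S2O3^2-) = 0.0178 × 0.140 = 2.49 × 10^-3 mol
n(I2) = n(S2O3^2-)/2 = 1.25 × 10^-3 mol
n(OCl^-) in the aliquot = 1.25 × 10^-3 mol (1:1 ratio)
[OCl^-]_dilute = 1.25 × 10^-3 / 0.00984 = 0.127 mol/L
[OCl^-]_original = 0.127 × 100.0/10.2 = 1.24 mol/L

1.24 mol/L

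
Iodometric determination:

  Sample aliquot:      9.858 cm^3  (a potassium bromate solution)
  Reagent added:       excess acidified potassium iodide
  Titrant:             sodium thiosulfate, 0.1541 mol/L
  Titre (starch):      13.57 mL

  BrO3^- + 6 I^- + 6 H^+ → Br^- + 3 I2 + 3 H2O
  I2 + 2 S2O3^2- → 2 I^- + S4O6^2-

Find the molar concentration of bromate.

0.03535 mol/L

n(S2O3^2-) = 0.01357 × 0.1541 = 2.091 × 10^-3 mol
n(I2) = n(S2O3^2-)/2 = 1.046 × 10^-3 mol
From the 1:3 ratio, n(BrO3^-) in the aliquot = 1/3 × 1.046 × 10^-3 = 3.485 × 10^-4 mol
[BrO3^-] = 3.485 × 10^-4 / 0.009858 = 0.03535 mol/L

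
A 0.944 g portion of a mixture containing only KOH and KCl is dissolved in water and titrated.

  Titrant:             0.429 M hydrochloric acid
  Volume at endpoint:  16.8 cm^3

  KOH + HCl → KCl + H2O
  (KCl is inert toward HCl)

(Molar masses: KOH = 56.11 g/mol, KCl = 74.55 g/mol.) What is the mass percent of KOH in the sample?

n(HCl) = 0.0168 × 0.429 = 7.21 × 10^-3 mol
Let x = n(KOH), y = n(KCl).
Titrant: 1x = 7.21 × 10^-3;  mass: 56.11x + 74.55y = 0.944
Solving, x = 7.21 × 10^-3 mol, y = 7.24 × 10^-3 mol
mass of KOH = 7.21 × 10^-3 × 56.11 = 0.404 g
% KOH = 0.404 / 0.944 × 100 = 42.8 %

42.8 %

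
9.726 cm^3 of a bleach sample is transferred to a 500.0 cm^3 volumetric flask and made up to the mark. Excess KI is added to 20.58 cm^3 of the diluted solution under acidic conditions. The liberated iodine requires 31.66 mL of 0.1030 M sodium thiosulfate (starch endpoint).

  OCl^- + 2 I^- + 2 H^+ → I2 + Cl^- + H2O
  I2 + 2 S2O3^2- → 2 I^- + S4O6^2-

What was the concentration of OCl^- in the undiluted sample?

4.073 M

n(S2O3^2-) = 0.03166 × 0.1030 = 3.261 × 10^-3 mol
n(I2) = n(S2O3^2-)/2 = 1.630 × 10^-3 mol
n(OCl^-) in the aliquot = 1.630 × 10^-3 mol (1:1 ratio)
[OCl^-]_dilute = 1.630 × 10^-3 / 0.02058 = 0.07923 mol/L
[OCl^-]_original = 0.07923 × 500.0/9.726 = 4.073 mol/L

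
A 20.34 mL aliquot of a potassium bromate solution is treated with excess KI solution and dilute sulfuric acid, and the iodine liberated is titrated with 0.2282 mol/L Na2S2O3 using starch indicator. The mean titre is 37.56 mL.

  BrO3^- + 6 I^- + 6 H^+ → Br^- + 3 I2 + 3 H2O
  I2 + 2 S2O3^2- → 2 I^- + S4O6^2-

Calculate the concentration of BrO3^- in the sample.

n(S2O3^2-) = 0.03756 × 0.2282 = 8.571 × 10^-3 mol
n(I2) = n(S2O3^2-)/2 = 4.286 × 10^-3 mol
From the 1:3 ratio, n(BrO3^-) in the aliquot = 1/3 × 4.286 × 10^-3 = 1.429 × 10^-3 mol
[BrO3^-] = 1.429 × 10^-3 / 0.02034 = 0.07023 mol/L

0.07023 mol/L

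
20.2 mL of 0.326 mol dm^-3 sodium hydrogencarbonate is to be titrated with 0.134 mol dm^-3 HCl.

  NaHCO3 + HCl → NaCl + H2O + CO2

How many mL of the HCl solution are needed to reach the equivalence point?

49.1 mL

n(NaHCO3) = 0.0202 L × 0.326 mol/L = 6.59 × 10^-3 mol
n(HCl) = 6.59 × 10^-3 mol (1:1 stoichiometry)
V(HCl) = 6.59 × 10^-3 mol / 0.134 mol/L = 0.0491 L = 49.1 mL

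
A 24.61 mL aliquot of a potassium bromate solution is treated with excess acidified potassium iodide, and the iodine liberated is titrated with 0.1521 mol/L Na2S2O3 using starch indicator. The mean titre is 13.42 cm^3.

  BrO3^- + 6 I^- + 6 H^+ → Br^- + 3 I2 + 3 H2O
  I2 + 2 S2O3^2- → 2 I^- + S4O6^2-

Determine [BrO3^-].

0.01382 mol/L

n(S2O3^2-) = 0.01342 × 0.1521 = 2.041 × 10^-3 mol
n(I2) = n(S2O3^2-)/2 = 1.021 × 10^-3 mol
From the 1:3 ratio, n(BrO3^-) in the aliquot = 1/3 × 1.021 × 10^-3 = 3.402 × 10^-4 mol
[BrO3^-] = 3.402 × 10^-4 / 0.02461 = 0.01382 mol/L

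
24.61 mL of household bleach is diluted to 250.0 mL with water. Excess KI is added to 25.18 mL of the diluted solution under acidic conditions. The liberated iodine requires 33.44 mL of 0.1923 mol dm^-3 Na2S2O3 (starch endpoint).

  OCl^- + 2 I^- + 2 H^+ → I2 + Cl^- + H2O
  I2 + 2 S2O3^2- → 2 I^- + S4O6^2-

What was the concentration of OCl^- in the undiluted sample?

1.297 mol/L

n(S2O3^2-) = 0.03344 × 0.1923 = 6.431 × 10^-3 mol
n(I2) = n(S2O3^2-)/2 = 3.215 × 10^-3 mol
n(OCl^-) in the aliquot = 3.215 × 10^-3 mol (1:1 ratio)
[OCl^-]_dilute = 3.215 × 10^-3 / 0.02518 = 0.1277 mol/L
[OCl^-]_original = 0.1277 × 250.0/24.61 = 1.297 mol/L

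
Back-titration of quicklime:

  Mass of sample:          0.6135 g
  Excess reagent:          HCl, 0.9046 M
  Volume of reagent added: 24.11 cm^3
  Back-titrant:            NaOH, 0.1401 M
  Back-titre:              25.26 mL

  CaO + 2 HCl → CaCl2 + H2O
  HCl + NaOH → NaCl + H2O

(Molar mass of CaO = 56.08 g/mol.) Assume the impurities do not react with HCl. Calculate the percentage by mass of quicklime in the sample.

83.51 %

n(HCl) added = 0.02411 × 0.9046 = 0.02181 mol
n(NaOH) used in back-titration = 0.02526 × 0.1401 = 3.539 × 10^-3 mol
n(HCl) left over = 3.539 × 10^-3 mol (1:1 ratio)
n(HCl) consumed by analyte = 0.02181 − 3.539 × 10^-3 = 0.01827 mol
From the 1:2 ratio, n(CaO) = 1/2 × 0.01827 = 9.135 × 10^-3 mol
mass of CaO = 9.135 × 10^-3 × 56.08 = 0.5123 g
% CaO = 0.5123 / 0.6135 × 100 = 83.51 %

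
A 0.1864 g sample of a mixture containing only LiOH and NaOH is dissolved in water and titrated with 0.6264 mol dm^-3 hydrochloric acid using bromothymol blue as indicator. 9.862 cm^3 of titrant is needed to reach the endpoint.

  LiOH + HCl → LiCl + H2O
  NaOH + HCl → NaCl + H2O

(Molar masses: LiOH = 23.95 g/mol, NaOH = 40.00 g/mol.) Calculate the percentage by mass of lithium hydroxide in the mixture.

48.59 %

n(HCl) = 0.009862 × 0.6264 = 6.178 × 10^-3 mol
Let x = n(LiOH), y = n(NaOH).
Titrant: 1x + 1y = 6.178 × 10^-3;  mass: 23.95x + 40.00y = 0.1864
Solving, x = 3.782 × 10^-3 mol, y = 2.395 × 10^-3 mol
mass of LiOH = 3.782 × 10^-3 × 23.95 = 0.09058 g
% LiOH = 0.09058 / 0.1864 × 100 = 48.59 %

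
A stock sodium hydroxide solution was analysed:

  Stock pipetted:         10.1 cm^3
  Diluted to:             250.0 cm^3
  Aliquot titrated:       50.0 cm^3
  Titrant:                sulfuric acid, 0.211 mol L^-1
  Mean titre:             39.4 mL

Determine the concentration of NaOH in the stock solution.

8.23 mol/L

2 NaOH + H2SO4 → Na2SO4 + 2 H2O
n(H2SO4) = 0.0394 × 0.211 = 8.31 × 10^-3 mol
From the 2:1 ratio, n(NaOH) in the aliquot = 2/1 × 8.31 × 10^-3 = 0.0166 mol
[NaOH]_dilute = 0.0166 / 0.0500 = 0.333 mol/L
Dilution factor = 250.0 / 10.1 = 24.75
[NaOH]_stock = 0.333 × 24.75 = 8.23 mol/L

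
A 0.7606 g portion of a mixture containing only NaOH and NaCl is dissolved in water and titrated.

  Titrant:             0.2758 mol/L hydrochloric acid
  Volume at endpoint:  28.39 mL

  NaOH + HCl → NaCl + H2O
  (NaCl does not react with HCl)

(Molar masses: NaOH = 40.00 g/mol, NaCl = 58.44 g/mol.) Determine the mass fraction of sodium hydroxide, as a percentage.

n(HCl) = 0.02839 × 0.2758 = 7.830 × 10^-3 mol
Let x = n(NaOH), y = n(NaCl).
Titrant: 1x = 7.830 × 10^-3;  mass: 40.00x + 58.44y = 0.7606
Solving, x = 7.830 × 10^-3 mol, y = 7.656 × 10^-3 mol
mass of NaOH = 7.830 × 10^-3 × 40.00 = 0.3132 g
% NaOH = 0.3132 / 0.7606 × 100 = 41.18 %

41.18 %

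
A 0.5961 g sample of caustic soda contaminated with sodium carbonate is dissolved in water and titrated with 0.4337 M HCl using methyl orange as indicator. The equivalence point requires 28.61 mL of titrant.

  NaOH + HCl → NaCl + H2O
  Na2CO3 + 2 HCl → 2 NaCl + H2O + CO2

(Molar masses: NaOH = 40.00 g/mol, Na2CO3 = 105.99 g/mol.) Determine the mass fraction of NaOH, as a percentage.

31.74 %

n(HCl) = 0.02861 × 0.4337 = 0.01241 mol
Let x = n(NaOH), y = n(Na2CO3).
Titrant: 1x + 2y = 0.01241;  mass: 40.00x + 105.99y = 0.5961
Solving, x = 4.730 × 10^-3 mol, y = 3.839 × 10^-3 mol
mass of NaOH = 4.730 × 10^-3 × 40.00 = 0.1892 g
% NaOH = 0.1892 / 0.5961 × 100 = 31.74 %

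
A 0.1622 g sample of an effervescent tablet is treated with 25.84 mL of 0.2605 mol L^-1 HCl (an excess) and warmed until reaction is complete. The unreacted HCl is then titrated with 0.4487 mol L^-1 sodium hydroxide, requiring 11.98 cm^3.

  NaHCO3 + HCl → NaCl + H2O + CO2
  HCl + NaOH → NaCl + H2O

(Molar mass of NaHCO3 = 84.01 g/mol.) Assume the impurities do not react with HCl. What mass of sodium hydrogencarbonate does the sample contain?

0.1139 g

n(HCl) added = 0.02584 × 0.2605 = 6.731 × 10^-3 mol
n(NaOH) used in back-titration = 0.01198 × 0.4487 = 5.375 × 10^-3 mol
n(HCl) left over = 5.375 × 10^-3 mol (1:1 ratio)
n(HCl) consumed by analyte = 6.731 × 10^-3 − 5.375 × 10^-3 = 1.356 × 10^-3 mol
n(NaHCO3) = 1.356 × 10^-3 mol (1:1 ratio)
mass of NaHCO3 = 1.356 × 10^-3 × 84.01 = 0.1139 g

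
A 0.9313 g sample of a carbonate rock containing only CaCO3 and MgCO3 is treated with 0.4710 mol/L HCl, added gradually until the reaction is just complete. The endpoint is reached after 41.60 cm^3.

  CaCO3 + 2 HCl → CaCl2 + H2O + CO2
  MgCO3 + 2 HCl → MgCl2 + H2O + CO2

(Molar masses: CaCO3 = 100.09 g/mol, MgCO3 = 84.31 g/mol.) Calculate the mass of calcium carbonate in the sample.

0.6681 g

n(HCl) = 0.04160 × 0.4710 = 0.01959 mol
Let x = n(CaCO3), y = n(MgCO3).
Titrant: 2x + 2y = 0.01959;  mass: 100.09x + 84.31y = 0.9313
Solving, x = 6.675 × 10^-3 mol, y = 3.122 × 10^-3 mol
mass of CaCO3 = 6.675 × 10^-3 × 100.09 = 0.6681 g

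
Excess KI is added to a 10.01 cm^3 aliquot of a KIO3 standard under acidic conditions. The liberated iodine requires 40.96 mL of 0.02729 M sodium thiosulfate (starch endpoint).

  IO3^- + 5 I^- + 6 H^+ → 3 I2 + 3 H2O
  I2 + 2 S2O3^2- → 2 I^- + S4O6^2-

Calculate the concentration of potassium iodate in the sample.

0.01861 M

n(S2O3^2-) = 0.04096 × 0.02729 = 1.118 × 10^-3 mol
n(I2) = n(S2O3^2-)/2 = 5.589 × 10^-4 mol
From the 1:3 ratio, n(IO3^-) in the aliquot = 1/3 × 5.589 × 10^-4 = 1.863 × 10^-4 mol
[IO3^-] = 1.863 × 10^-4 / 0.01001 = 0.01861 mol/L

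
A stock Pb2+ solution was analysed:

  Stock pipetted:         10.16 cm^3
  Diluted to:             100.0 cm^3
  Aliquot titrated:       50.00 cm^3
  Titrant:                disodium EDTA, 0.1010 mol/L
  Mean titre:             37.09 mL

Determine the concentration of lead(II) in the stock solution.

Pb^2+ + EDTA^4- → [Pb(EDTA)]^2-
n(EDTA) = 0.03709 × 0.1010 = 3.746 × 10^-3 mol
n(Pb2+) in the aliquot = 3.746 × 10^-3 mol (1:1 ratio)
[Pb2+]_dilute = 3.746 × 10^-3 / 0.05000 = 0.07492 mol/L
Dilution factor = 100.0 / 10.16 = 9.843
[Pb2+]_stock = 0.07492 × 9.843 = 0.7374 mol/L

0.7374 mol/L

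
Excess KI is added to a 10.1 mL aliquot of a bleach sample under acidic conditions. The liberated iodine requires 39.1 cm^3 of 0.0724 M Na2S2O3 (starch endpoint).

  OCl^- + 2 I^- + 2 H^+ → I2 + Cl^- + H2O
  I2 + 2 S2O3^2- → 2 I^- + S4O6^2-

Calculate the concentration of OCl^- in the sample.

n(S2O3^2-) = 0.0391 × 0.0724 = 2.83 × 10^-3 mol
n(I2) = n(S2O3^2-)/2 = 1.42 × 10^-3 mol
n(OCl^-) in the aliquot = 1.42 × 10^-3 mol (1:1 ratio)
[OCl^-] = 1.42 × 10^-3 / 0.0101 = 0.140 mol/L

0.140 M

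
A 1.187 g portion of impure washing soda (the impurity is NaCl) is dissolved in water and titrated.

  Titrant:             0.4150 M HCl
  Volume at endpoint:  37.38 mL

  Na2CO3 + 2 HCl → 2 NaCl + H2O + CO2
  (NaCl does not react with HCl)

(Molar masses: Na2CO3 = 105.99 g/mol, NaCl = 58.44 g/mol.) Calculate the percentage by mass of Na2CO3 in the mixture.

n(HCl) = 0.03738 × 0.4150 = 0.01551 mol
Let x = n(Na2CO3), y = n(NaCl).
Titrant: 2x = 0.01551;  mass: 105.99x + 58.44y = 1.187
Solving, x = 7.756 × 10^-3 mol, y = 6.244 × 10^-3 mol
mass of Na2CO3 = 7.756 × 10^-3 × 105.99 = 0.8221 g
% Na2CO3 = 0.8221 / 1.187 × 100 = 69.26 %

69.26 %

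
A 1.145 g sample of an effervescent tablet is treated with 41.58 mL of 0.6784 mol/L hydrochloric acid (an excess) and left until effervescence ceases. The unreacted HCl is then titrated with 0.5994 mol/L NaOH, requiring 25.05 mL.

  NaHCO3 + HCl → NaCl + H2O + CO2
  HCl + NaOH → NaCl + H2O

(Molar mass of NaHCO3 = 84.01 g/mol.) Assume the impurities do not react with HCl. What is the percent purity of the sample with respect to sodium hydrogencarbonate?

96.80 %

n(HCl) added = 0.04158 × 0.6784 = 0.02821 mol
n(NaOH) used in back-titration = 0.02505 × 0.5994 = 0.01501 mol
n(HCl) left over = 0.01501 mol (1:1 ratio)
n(HCl) consumed by analyte = 0.02821 − 0.01501 = 0.01319 mol
n(NaHCO3) = 0.01319 mol (1:1 ratio)
mass of NaHCO3 = 0.01319 × 84.01 = 1.108 g
% NaHCO3 = 1.108 / 1.145 × 100 = 96.80 %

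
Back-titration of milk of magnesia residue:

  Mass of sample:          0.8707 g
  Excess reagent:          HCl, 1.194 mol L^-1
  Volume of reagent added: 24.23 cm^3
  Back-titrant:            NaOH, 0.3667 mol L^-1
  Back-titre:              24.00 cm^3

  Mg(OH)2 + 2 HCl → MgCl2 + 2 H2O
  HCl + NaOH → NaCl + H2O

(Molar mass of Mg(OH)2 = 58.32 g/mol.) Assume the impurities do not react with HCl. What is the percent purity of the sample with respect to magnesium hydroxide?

67.42 %

n(HCl) added = 0.02423 × 1.194 = 0.02893 mol
n(NaOH) used in back-titration = 0.02400 × 0.3667 = 8.801 × 10^-3 mol
n(HCl) left over = 8.801 × 10^-3 mol (1:1 ratio)
n(HCl) consumed by analyte = 0.02893 − 8.801 × 10^-3 = 0.02013 mol
From the 1:2 ratio, n(Mg(OH)2) = 1/2 × 0.02013 = 0.01006 mol
mass of Mg(OH)2 = 0.01006 × 58.32 = 0.5870 g
% Mg(OH)2 = 0.5870 / 0.8707 × 100 = 67.42 %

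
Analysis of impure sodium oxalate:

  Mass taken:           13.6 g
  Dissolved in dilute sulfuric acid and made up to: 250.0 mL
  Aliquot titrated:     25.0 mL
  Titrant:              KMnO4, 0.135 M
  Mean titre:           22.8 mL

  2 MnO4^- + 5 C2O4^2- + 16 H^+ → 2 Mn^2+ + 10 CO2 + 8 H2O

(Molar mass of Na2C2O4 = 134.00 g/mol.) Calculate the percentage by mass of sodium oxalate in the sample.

75.8 %

n(KMnO4) per titration = 0.0228 × 0.135 = 3.08 × 10^-3 mol
From the 5:2 ratio, n(Na2C2O4) in each aliquot = 5/2 × 3.08 × 10^-3 = 7.70 × 10^-3 mol
n(Na2C2O4) in the whole flask = 7.70 × 10^-3 × 250.0/25.0 = 0.0770 mol
mass of Na2C2O4 = 0.0770 × 134.00 = 10.3 g
% Na2C2O4 = 10.3 / 13.6 × 100 = 75.8 %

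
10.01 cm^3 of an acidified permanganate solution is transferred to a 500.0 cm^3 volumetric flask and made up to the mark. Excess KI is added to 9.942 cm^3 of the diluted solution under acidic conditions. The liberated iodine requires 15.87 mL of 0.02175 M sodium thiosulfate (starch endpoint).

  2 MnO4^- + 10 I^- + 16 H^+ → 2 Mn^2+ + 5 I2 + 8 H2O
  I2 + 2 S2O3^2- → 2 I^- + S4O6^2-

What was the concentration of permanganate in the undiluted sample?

n(S2O3^2-) = 0.01587 × 0.02175 = 3.452 × 10^-4 mol
n(I2) = n(S2O3^2-)/2 = 1.726 × 10^-4 mol
From the 2:5 ratio, n(MnO4^-) in the aliquot = 2/5 × 1.726 × 10^-4 = 6.903 × 10^-5 mol
[MnO4^-]_dilute = 6.903 × 10^-5 / 0.009942 = 0.006944 mol/L
[MnO4^-]_original = 0.006944 × 500.0/10.01 = 0.3468 mol/L

0.3468 M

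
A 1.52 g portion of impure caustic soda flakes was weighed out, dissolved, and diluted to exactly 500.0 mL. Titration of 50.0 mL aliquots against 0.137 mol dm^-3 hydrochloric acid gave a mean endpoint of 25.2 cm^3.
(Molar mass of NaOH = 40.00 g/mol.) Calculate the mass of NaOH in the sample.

1.38 g

NaOH + HCl → NaCl + H2O
n(HCl) per titration = 0.0252 × 0.137 = 3.45 × 10^-3 mol
n(NaOH) in each aliquot = 3.45 × 10^-3 mol (1:1 ratio)
n(NaOH) in the whole flask = 3.45 × 10^-3 × 500.0/50.0 = 0.0345 mol
mass of NaOH = 0.0345 × 40.00 = 1.38 g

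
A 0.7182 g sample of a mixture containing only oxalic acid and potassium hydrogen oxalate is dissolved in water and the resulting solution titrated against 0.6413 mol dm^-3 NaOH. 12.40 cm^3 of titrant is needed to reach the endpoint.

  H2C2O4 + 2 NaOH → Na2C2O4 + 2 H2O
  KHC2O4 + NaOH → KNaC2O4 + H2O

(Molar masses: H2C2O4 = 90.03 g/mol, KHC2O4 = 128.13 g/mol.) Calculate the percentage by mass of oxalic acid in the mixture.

n(NaOH) = 0.01240 × 0.6413 = 7.952 × 10^-3 mol
Let x = n(H2C2O4), y = n(KHC2O4).
Titrant: 2x + 1y = 7.952 × 10^-3;  mass: 90.03x + 128.13y = 0.7182
Solving, x = 1.809 × 10^-3 mol, y = 4.334 × 10^-3 mol
mass of H2C2O4 = 1.809 × 10^-3 × 90.03 = 0.1629 g
% H2C2O4 = 0.1629 / 0.7182 × 100 = 22.68 %

22.68 %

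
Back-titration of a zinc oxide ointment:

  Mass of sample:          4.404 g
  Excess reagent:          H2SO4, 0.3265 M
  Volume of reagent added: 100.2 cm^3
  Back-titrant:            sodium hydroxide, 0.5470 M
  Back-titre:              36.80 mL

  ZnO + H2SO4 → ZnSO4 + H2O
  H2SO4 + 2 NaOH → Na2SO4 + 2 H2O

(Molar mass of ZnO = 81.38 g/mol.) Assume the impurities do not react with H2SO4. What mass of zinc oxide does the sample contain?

n(H2SO4) added = 0.1002 × 0.3265 = 0.03272 mol
n(NaOH) used in back-titration = 0.03680 × 0.5470 = 0.02013 mol
From the 1:2 ratio, n(H2SO4) left over = 1/2 × 0.02013 = 0.01006 mol
n(H2SO4) consumed by analyte = 0.03272 − 0.01006 = 0.02265 mol
n(ZnO) = 0.02265 mol (1:1 ratio)
mass of ZnO = 0.02265 × 81.38 = 1.843 g

1.843 g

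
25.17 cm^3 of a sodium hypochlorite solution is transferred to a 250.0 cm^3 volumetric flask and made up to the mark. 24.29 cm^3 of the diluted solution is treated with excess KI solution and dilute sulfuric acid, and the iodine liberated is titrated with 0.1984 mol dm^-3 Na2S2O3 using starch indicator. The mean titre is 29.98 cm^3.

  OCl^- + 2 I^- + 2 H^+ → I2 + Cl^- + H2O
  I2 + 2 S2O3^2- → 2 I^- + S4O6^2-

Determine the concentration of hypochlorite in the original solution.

1.216 mol/L

n(S2O3^2-) = 0.02998 × 0.1984 = 5.948 × 10^-3 mol
n(I2) = n(S2O3^2-)/2 = 2.974 × 10^-3 mol
n(OCl^-) in the aliquot = 2.974 × 10^-3 mol (1:1 ratio)
[OCl^-]_dilute = 2.974 × 10^-3 / 0.02429 = 0.1224 mol/L
[OCl^-]_original = 0.1224 × 250.0/25.17 = 1.216 mol/L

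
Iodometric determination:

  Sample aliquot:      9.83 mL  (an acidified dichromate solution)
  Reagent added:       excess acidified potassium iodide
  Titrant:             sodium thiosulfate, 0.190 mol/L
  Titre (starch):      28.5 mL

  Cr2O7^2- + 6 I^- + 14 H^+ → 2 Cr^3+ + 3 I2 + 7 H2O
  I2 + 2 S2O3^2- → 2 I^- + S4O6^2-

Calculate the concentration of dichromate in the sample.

0.0918 mol/L

n(S2O3^2-) = 0.0285 × 0.190 = 5.41 × 10^-3 mol
n(I2) = n(S2O3^2-)/2 = 2.71 × 10^-3 mol
From the 1:3 ratio, n(Cr2O7^2-) in the aliquot = 1/3 × 2.71 × 10^-3 = 9.02 × 10^-4 mol
[Cr2O7^2-] = 9.02 × 10^-4 / 0.00983 = 0.0918 mol/L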